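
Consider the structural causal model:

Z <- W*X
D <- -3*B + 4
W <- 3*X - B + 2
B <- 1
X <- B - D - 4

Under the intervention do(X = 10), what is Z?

310

do(X=10) replaces the equation X <- B - D - 4 with the constant X = 10.
W = 3*X - B + 2  [with X=10, B=1]  = 31
Z = W*X  [with W=31, X=10]  = 310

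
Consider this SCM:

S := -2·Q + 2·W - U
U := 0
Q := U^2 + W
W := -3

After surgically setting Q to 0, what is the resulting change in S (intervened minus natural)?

The intervention breaks the incoming arrows to Q: Q := U^2 + W no longer applies, and Q = 0.
S = -2·Q + 2·W - U  [with Q=0, W=-3, U=0]  = -6
Without intervention: Q = U^2 + W  [with U=0, W=-3]  = -3; S = -2·Q + 2·W - U  [with Q=-3, W=-3, U=0]  = 0.
Change = -6 − 0 = -6.

-6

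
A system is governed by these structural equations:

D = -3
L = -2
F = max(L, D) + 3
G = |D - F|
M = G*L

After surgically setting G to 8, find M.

-16

Intervening sets G = 8 and removes its equation (G = |D - F|).
M = G*L  [with G=8, L=-2]  = -16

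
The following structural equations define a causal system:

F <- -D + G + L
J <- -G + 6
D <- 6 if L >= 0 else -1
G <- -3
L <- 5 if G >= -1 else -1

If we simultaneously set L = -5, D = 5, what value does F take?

Setting L = -5, D = 5 by intervention discards those variables' equations.
F = -D + G + L  [with D=5, G=-3, L=-5]  = -13

-13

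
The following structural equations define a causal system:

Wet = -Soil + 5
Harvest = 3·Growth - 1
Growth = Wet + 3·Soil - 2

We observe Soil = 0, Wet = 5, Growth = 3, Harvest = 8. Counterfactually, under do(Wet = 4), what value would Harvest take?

Under do(Wet=4), the mechanism Wet = -Soil + 5 is discarded; Wet is fixed at 4.
Growth = Wet + 3·Soil - 2  [with Wet=4, Soil=0]  = 2
Harvest = 3·Growth - 1  [with Growth=2]  = 5

5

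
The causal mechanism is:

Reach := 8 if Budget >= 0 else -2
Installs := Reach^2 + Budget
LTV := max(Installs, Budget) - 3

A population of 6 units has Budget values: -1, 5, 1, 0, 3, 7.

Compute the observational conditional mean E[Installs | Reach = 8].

67.2

E[Installs|Reach=8] averages over only the 5 units with Reach=8 (Budget = 5, 1, 0, 3, 7): Installs = 69, 65, 64, 67, 71, mean 67.2.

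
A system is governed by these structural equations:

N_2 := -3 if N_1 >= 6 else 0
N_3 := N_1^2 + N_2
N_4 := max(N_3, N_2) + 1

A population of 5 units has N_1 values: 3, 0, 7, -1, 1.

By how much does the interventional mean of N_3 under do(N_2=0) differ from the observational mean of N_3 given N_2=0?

The intervention sets N_2=0 in all 5 units regardless of N_1. Recomputing N_3 per unit gives 9, 0, 49, 1, 1; average 12.
Observing N_2=0 restricts to units where N_2's equation naturally yields 0: N_1 ∈ {3, 0, -1, 1}. In that subpopulation N_3 = 9, 0, 1, 1, mean 2.75.
Difference = 12 − 2.75 = 9.25.

9.25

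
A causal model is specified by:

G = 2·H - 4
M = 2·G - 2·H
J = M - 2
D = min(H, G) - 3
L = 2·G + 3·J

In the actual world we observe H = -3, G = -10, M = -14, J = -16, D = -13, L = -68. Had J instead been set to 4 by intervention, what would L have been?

-8

Under do(J=4), the mechanism J = M - 2 is discarded; J is fixed at 4.
G = 2·H - 4  [with H=-3]  = -10
L = 2·G + 3·J  [with G=-10, J=4]  = -8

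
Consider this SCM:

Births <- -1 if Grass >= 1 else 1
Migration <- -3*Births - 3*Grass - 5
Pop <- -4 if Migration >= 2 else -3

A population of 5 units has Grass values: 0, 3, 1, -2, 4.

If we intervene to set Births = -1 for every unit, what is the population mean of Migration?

do(Births=-1) breaks Births's dependence on Grass. With Births=-1 fixed, Migration across the units is -2, -11, -5, 4, -14, mean -5.6.

-5.6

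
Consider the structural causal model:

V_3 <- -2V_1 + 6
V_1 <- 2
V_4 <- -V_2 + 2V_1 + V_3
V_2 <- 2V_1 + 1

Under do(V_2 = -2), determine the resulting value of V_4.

8

Under do(V_2=-2), the mechanism V_2 <- 2V_1 + 1 is discarded; V_2 is fixed at -2.
V_3 = -2V_1 + 6  [with V_1=2]  = 2
V_4 = -V_2 + 2V_1 + V_3  [with V_2=-2, V_1=2, V_3=2]  = 8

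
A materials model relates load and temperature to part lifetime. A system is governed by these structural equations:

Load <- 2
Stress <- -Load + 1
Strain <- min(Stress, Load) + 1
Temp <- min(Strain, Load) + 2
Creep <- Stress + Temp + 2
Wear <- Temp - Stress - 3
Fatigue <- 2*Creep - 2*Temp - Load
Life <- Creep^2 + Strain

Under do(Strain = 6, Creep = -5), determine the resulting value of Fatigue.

Under do(Strain = 6, Creep = -5), each intervened variable's structural equation is replaced by its fixed value.
Temp = min(Strain, Load) + 2  [with Strain=6, Load=2]  = 4
Fatigue = 2*Creep - 2*Temp - Load  [with Creep=-5, Temp=4, Load=2]  = -20

-20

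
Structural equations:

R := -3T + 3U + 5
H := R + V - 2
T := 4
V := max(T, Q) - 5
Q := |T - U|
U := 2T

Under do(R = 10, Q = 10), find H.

Setting R = 10, Q = 10 by intervention discards those variables' equations.
V = max(T, Q) - 5  [with T=4, Q=10]  = 5
H = R + V - 2  [with R=10, V=5]  = 13

13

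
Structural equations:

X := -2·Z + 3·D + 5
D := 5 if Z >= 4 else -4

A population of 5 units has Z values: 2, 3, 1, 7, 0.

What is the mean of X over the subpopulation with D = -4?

-10

E[X|D=-4] averages over only the 4 units with D=-4 (Z = 2, 3, 1, 0): X = -11, -13, -9, -7, mean -10.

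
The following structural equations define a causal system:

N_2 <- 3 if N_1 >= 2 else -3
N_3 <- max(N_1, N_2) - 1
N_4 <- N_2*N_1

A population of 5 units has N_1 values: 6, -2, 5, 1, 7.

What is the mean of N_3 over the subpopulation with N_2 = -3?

-1.5

Conditioning on N_2=-3 selects the 2 unit(s) with N_1 ∈ {-2, 1}. Their N_3 values: -3, 0. Mean = -1.5.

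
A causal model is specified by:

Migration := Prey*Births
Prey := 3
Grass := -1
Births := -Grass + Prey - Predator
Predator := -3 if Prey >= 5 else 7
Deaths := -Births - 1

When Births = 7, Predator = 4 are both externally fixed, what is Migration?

21

The joint intervention fixes Births = 7, Predator = 4, removing each variable's own equation.
Migration = Prey*Births  [with Prey=3, Births=7]  = 21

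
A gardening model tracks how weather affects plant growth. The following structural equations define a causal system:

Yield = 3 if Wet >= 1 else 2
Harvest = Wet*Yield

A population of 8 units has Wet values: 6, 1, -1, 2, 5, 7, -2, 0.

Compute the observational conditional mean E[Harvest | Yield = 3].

Observing Yield=3 restricts to units where Yield's equation naturally yields 3: Wet ∈ {6, 1, 2, 5, 7}. In that subpopulation Harvest = 18, 3, 6, 15, 21, mean 12.6.

12.6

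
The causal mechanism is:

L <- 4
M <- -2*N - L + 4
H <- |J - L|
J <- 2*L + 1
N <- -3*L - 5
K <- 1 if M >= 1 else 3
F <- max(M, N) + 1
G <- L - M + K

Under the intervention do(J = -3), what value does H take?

do(J=-3) replaces the equation J <- 2*L + 1 with the constant J = -3.
H = |J - L|  [with J=-3, L=4]  = 7

7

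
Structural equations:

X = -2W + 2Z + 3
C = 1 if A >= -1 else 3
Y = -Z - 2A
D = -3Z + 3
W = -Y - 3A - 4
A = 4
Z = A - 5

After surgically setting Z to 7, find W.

-1

do(Z=7) replaces the equation Z = A - 5 with the constant Z = 7.
Y = -Z - 2A  [with Z=7, A=4]  = -15
W = -Y - 3A - 4  [with Y=-15, A=4]  = -1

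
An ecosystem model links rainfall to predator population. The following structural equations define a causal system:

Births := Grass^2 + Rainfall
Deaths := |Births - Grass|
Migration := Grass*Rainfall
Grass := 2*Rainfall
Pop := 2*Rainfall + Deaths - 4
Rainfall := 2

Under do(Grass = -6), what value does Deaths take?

Under do(Grass=-6), the mechanism Grass := 2*Rainfall is discarded; Grass is fixed at -6.
Births = Grass^2 + Rainfall  [with Grass=-6, Rainfall=2]  = 38
Deaths = |Births - Grass|  [with Births=38, Grass=-6]  = 44

44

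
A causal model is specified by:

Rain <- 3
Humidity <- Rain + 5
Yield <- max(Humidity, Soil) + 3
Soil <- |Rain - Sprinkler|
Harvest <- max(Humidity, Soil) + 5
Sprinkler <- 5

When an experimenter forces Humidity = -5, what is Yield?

Intervening sets Humidity = -5 and removes its equation (Humidity <- Rain + 5).
Soil = |Rain - Sprinkler|  [with Rain=3, Sprinkler=5]  = 2
Yield = max(Humidity, Soil) + 3  [with Humidity=-5, Soil=2]  = 5

5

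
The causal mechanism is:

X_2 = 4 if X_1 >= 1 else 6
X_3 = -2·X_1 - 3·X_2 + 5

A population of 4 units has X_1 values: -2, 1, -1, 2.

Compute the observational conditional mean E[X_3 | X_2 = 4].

-10

Conditioning on X_2=4 selects the 2 unit(s) with X_1 ∈ {1, 2}. Their X_3 values: -9, -11. Mean = -10.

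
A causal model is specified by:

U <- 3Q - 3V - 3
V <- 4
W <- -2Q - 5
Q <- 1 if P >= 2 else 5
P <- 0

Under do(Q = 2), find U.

-9

The intervention breaks the incoming arrows to Q: Q <- 1 if P >= 2 else 5 no longer applies, and Q = 2.
U = 3Q - 3V - 3  [with Q=2, V=4]  = -9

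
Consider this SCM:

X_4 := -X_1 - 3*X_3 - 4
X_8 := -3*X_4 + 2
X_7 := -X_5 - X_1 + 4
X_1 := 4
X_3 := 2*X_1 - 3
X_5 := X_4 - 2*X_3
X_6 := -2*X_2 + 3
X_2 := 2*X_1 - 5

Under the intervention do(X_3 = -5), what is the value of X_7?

-17

The intervention breaks the incoming arrows to X_3: X_3 := 2*X_1 - 3 no longer applies, and X_3 = -5.
X_4 = -X_1 - 3*X_3 - 4  [with X_1=4, X_3=-5]  = 7
X_5 = X_4 - 2*X_3  [with X_4=7, X_3=-5]  = 17
X_7 = -X_5 - X_1 + 4  [with X_5=17, X_1=4]  = -17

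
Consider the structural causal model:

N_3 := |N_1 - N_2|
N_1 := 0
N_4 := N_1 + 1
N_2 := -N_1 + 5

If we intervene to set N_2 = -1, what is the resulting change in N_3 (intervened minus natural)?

-4

The intervention breaks the incoming arrows to N_2: N_2 := -N_1 + 5 no longer applies, and N_2 = -1.
N_3 = |N_1 - N_2|  [with N_1=0, N_2=-1]  = 1
Without intervention: N_2 = -N_1 + 5  [with N_1=0]  = 5; N_3 = |N_1 - N_2|  [with N_1=0, N_2=5]  = 5.
Change = 1 − 5 = -4.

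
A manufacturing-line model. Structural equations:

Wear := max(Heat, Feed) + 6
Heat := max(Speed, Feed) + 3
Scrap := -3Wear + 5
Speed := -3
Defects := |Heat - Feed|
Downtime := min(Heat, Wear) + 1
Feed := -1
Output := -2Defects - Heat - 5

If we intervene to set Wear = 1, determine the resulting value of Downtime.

do(Wear=1) replaces the equation Wear := max(Heat, Feed) + 6 with the constant Wear = 1.
Heat = max(Speed, Feed) + 3  [with Speed=-3, Feed=-1]  = 2
Downtime = min(Heat, Wear) + 1  [with Heat=2, Wear=1]  = 2

2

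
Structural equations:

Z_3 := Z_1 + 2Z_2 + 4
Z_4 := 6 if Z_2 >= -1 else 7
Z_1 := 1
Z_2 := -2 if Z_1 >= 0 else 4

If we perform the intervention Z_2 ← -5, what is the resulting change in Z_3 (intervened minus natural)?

-6

The intervention breaks the incoming arrows to Z_2: Z_2 := -2 if Z_1 >= 0 else 4 no longer applies, and Z_2 = -5.
Z_3 = Z_1 + 2Z_2 + 4  [with Z_1=1, Z_2=-5]  = -5
Without intervention: Z_2 = -2 if Z_1 >= 0 else 4  [with Z_1=1]  = -2; Z_3 = Z_1 + 2Z_2 + 4  [with Z_1=1, Z_2=-2]  = 1.
Change = -5 − 1 = -6.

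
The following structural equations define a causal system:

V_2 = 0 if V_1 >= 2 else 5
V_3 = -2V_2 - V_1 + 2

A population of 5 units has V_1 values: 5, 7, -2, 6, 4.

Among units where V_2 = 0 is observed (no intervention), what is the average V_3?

-3.5

Conditioning on V_2=0 selects the 4 unit(s) with V_1 ∈ {5, 7, 6, 4}. Their V_3 values: -3, -5, -4, -2. Mean = -3.5.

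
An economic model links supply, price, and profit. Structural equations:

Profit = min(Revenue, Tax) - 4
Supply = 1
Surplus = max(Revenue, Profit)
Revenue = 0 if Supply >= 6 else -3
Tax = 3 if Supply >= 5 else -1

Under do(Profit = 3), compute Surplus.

3

Intervening sets Profit = 3 and removes its equation (Profit = min(Revenue, Tax) - 4).
Revenue = 0 if Supply >= 6 else -3  [with Supply=1]  = -3
Surplus = max(Revenue, Profit)  [with Revenue=-3, Profit=3]  = 3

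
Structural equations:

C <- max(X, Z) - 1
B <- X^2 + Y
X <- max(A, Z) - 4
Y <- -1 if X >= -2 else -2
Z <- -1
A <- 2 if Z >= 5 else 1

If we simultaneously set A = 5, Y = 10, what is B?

Setting A = 5, Y = 10 by intervention discards those variables' equations.
X = max(A, Z) - 4  [with A=5, Z=-1]  = 1
B = X^2 + Y  [with X=1, Y=10]  = 11

11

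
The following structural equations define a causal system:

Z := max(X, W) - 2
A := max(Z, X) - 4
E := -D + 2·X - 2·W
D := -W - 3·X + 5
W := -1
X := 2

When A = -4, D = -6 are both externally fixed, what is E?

12

The joint intervention fixes A = -4, D = -6, removing each variable's own equation.
E = -D + 2·X - 2·W  [with D=-6, X=2, W=-1]  = 12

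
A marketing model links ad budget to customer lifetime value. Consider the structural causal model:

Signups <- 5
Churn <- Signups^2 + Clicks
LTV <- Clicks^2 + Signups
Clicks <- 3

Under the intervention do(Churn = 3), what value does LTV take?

14

The intervention breaks the incoming arrows to Churn: Churn <- Signups^2 + Clicks no longer applies, and Churn = 3.
LTV is not downstream of the intervention, so its value is determined by the original equations.
LTV = Clicks^2 + Signups  [with Clicks=3, Signups=5]  = 14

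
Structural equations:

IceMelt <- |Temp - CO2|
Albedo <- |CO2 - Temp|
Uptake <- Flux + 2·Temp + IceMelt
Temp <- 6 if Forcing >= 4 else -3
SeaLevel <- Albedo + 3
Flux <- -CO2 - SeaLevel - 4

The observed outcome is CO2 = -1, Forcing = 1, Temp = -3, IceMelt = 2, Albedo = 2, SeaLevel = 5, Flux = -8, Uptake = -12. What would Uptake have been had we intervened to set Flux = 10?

do(Flux=10) replaces the equation Flux <- -CO2 - SeaLevel - 4 with the constant Flux = 10.
Temp = 6 if Forcing >= 4 else -3  [with Forcing=1]  = -3
IceMelt = |Temp - CO2|  [with Temp=-3, CO2=-1]  = 2
Uptake = Flux + 2·Temp + IceMelt  [with Flux=10, Temp=-3, IceMelt=2]  = 6

6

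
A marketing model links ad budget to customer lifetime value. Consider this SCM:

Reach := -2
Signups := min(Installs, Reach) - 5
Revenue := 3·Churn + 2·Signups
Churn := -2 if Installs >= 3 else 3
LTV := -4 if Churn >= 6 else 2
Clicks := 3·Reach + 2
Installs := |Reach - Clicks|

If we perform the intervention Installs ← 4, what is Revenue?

-20

The intervention breaks the incoming arrows to Installs: Installs := |Reach - Clicks| no longer applies, and Installs = 4.
Signups = min(Installs, Reach) - 5  [with Installs=4, Reach=-2]  = -7
Churn = -2 if Installs >= 3 else 3  [with Installs=4]  = -2
Revenue = 3·Churn + 2·Signups  [with Churn=-2, Signups=-7]  = -20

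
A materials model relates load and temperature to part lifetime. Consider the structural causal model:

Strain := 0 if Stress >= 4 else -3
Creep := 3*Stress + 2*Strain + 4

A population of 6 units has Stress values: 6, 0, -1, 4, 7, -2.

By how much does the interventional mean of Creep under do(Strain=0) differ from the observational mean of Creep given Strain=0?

The intervention sets Strain=0 in all 6 units regardless of Stress. Recomputing Creep per unit gives 22, 4, 1, 16, 25, -2; average 11.
Conditioning on Strain=0 selects the 3 unit(s) with Stress ∈ {6, 4, 7}. Their Creep values: 22, 16, 25. Mean = 21.
Difference = 11 − 21 = -10.

-10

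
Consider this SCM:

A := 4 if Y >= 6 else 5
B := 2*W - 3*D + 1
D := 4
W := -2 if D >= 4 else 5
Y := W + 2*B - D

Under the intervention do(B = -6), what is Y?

The intervention breaks the incoming arrows to B: B := 2*W - 3*D + 1 no longer applies, and B = -6.
W = -2 if D >= 4 else 5  [with D=4]  = -2
Y = W + 2*B - D  [with W=-2, B=-6, D=4]  = -18

-18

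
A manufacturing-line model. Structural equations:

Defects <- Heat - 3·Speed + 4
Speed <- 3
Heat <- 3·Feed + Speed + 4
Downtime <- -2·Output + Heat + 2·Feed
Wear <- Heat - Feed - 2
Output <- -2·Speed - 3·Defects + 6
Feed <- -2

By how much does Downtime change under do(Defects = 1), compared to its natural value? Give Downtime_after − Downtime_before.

30

Under do(Defects=1), the mechanism Defects <- Heat - 3·Speed + 4 is discarded; Defects is fixed at 1.
Heat = 3·Feed + Speed + 4  [with Feed=-2, Speed=3]  = 1
Output = -2·Speed - 3·Defects + 6  [with Speed=3, Defects=1]  = -3
Downtime = -2·Output + Heat + 2·Feed  [with Output=-3, Heat=1, Feed=-2]  = 3
Without intervention: Heat = 3·Feed + Speed + 4  [with Feed=-2, Speed=3]  = 1; Defects = Heat - 3·Speed + 4  [with Heat=1, Speed=3]  = -4; Output = -2·Speed - 3·Defects + 6  [with Speed=3, Defects=-4]  = 12; Downtime = -2·Output + Heat + 2·Feed  [with Output=12, Heat=1, Feed=-2]  = -27.
Change = 3 − (-27) = 30.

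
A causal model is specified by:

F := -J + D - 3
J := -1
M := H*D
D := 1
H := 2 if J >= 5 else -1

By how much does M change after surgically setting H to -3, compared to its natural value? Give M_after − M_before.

The intervention breaks the incoming arrows to H: H := 2 if J >= 5 else -1 no longer applies, and H = -3.
M = H*D  [with H=-3, D=1]  = -3
Without intervention: H = 2 if J >= 5 else -1  [with J=-1]  = -1; M = H*D  [with H=-1, D=1]  = -1.
Change = -3 − (-1) = -2.

-2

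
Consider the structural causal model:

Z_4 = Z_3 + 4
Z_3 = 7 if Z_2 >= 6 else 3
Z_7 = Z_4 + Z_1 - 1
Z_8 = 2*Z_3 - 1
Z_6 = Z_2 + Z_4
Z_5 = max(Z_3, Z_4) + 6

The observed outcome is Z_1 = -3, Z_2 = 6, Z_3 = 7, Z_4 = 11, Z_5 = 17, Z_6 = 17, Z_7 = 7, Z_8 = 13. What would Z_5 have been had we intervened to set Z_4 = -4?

Intervening sets Z_4 = -4 and removes its equation (Z_4 = Z_3 + 4).
Z_3 = 7 if Z_2 >= 6 else 3  [with Z_2=6]  = 7
Z_5 = max(Z_3, Z_4) + 6  [with Z_3=7, Z_4=-4]  = 13

13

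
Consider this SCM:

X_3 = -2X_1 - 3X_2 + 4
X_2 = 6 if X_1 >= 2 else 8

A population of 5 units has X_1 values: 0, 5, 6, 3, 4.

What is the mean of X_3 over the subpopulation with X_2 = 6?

-23

Observing X_2=6 restricts to units where X_2's equation naturally yields 6: X_1 ∈ {5, 6, 3, 4}. In that subpopulation X_3 = -24, -26, -20, -22, mean -23.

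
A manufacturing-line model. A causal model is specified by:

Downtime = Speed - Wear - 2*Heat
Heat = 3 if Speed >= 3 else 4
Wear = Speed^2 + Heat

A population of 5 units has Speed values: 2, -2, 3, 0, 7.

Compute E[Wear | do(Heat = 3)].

16.2

The intervention sets Heat=3 in all 5 units regardless of Speed. Recomputing Wear per unit gives 7, 7, 12, 3, 52; average 16.2.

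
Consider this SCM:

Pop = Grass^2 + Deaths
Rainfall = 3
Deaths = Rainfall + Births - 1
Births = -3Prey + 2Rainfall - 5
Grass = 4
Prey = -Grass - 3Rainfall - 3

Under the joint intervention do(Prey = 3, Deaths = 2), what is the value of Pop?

18

Setting Prey = 3, Deaths = 2 by intervention discards those variables' equations.
Pop = Grass^2 + Deaths  [with Grass=4, Deaths=2]  = 18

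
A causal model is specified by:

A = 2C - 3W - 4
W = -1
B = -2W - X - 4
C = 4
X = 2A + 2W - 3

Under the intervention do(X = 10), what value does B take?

-12

Intervening sets X = 10 and removes its equation (X = 2A + 2W - 3).
B = -2W - X - 4  [with W=-1, X=10]  = -12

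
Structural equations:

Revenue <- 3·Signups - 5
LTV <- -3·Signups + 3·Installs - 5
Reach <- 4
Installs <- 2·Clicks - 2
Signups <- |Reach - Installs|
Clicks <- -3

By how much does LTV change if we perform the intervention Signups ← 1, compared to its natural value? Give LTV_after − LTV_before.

33

Under do(Signups=1), the mechanism Signups <- |Reach - Installs| is discarded; Signups is fixed at 1.
Installs = 2·Clicks - 2  [with Clicks=-3]  = -8
LTV = -3·Signups + 3·Installs - 5  [with Signups=1, Installs=-8]  = -32
Without intervention: Installs = 2·Clicks - 2  [with Clicks=-3]  = -8; Signups = |Reach - Installs|  [with Reach=4, Installs=-8]  = 12; LTV = -3·Signups + 3·Installs - 5  [with Signups=12, Installs=-8]  = -65.
Change = -32 − (-65) = 33.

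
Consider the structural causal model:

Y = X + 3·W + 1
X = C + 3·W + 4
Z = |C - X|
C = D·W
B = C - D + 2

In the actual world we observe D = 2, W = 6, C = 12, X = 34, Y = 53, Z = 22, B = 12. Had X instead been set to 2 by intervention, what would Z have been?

Under do(X=2), the mechanism X = C + 3·W + 4 is discarded; X is fixed at 2.
C = D·W  [with D=2, W=6]  = 12
Z = |C - X|  [with C=12, X=2]  = 10

10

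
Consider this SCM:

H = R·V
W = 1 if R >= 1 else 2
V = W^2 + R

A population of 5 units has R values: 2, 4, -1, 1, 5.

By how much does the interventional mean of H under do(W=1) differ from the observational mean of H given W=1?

-2.9

The intervention sets W=1 in all 5 units regardless of R. Recomputing H per unit gives 6, 20, 0, 2, 30; average 11.6.
Conditioning on W=1 selects the 4 unit(s) with R ∈ {2, 4, 1, 5}. Their H values: 6, 20, 2, 30. Mean = 14.5.
Difference = 11.6 − 14.5 = -2.9.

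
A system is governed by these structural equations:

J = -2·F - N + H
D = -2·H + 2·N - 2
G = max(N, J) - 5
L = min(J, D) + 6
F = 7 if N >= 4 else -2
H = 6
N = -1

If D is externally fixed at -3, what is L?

3

Under do(D=-3), the mechanism D = -2·H + 2·N - 2 is discarded; D is fixed at -3.
F = 7 if N >= 4 else -2  [with N=-1]  = -2
J = -2·F - N + H  [with F=-2, N=-1, H=6]  = 11
L = min(J, D) + 6  [with J=11, D=-3]  = 3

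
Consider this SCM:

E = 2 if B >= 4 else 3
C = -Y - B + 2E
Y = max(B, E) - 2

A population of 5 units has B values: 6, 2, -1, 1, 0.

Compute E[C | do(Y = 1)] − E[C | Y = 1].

do(Y=1) breaks Y's dependence on B. With Y=1 fixed, C across the units is -3, 3, 6, 4, 5, mean 3.
Conditioning on Y=1 selects the 4 unit(s) with B ∈ {2, -1, 1, 0}. Their C values: 3, 6, 4, 5. Mean = 4.5.
Difference = 3 − 4.5 = -1.5.

-1.5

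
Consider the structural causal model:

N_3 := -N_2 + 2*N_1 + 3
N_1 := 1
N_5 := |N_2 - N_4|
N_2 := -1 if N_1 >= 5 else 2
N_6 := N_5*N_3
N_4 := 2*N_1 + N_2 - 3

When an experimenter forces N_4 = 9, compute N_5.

7

Intervening sets N_4 = 9 and removes its equation (N_4 := 2*N_1 + N_2 - 3).
N_2 = -1 if N_1 >= 5 else 2  [with N_1=1]  = 2
N_5 = |N_2 - N_4|  [with N_2=2, N_4=9]  = 7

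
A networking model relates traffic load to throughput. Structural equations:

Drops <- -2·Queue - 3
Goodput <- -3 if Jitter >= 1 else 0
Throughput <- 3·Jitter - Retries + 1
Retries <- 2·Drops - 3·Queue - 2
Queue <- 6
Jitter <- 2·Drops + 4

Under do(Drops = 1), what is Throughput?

37

do(Drops=1) replaces the equation Drops <- -2·Queue - 3 with the constant Drops = 1.
Retries = 2·Drops - 3·Queue - 2  [with Drops=1, Queue=6]  = -18
Jitter = 2·Drops + 4  [with Drops=1]  = 6
Throughput = 3·Jitter - Retries + 1  [with Jitter=6, Retries=-18]  = 37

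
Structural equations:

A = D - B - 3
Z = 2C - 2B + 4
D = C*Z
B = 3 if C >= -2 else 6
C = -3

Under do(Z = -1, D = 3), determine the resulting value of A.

-6

Setting Z = -1, D = 3 by intervention discards those variables' equations.
B = 3 if C >= -2 else 6  [with C=-3]  = 6
A = D - B - 3  [with D=3, B=6]  = -6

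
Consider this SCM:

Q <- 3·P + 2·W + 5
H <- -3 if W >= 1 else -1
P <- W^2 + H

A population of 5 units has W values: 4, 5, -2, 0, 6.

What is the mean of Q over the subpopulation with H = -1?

Observing H=-1 restricts to units where H's equation naturally yields -1: W ∈ {-2, 0}. In that subpopulation Q = 10, 2, mean 6.

6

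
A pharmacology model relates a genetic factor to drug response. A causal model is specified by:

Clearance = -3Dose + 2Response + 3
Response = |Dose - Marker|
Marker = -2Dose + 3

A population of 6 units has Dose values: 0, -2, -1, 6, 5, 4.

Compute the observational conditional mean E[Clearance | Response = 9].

Conditioning on Response=9 selects the 2 unit(s) with Dose ∈ {-2, 4}. Their Clearance values: 27, 9. Mean = 18.

18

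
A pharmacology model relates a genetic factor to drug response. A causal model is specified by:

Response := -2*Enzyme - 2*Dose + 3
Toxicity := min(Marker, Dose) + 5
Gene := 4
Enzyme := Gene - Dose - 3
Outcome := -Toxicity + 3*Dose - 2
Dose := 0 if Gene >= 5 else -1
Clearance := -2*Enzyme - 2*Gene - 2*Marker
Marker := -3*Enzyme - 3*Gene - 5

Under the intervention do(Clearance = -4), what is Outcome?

13

do(Clearance=-4) replaces the equation Clearance := -2*Enzyme - 2*Gene - 2*Marker with the constant Clearance = -4.
Outcome is not downstream of the intervention, so its value is determined by the original equations.
Dose = 0 if Gene >= 5 else -1  [with Gene=4]  = -1
Enzyme = Gene - Dose - 3  [with Gene=4, Dose=-1]  = 2
Marker = -3*Enzyme - 3*Gene - 5  [with Enzyme=2, Gene=4]  = -23
Toxicity = min(Marker, Dose) + 5  [with Marker=-23, Dose=-1]  = -18
Outcome = -Toxicity + 3*Dose - 2  [with Toxicity=-18, Dose=-1]  = 13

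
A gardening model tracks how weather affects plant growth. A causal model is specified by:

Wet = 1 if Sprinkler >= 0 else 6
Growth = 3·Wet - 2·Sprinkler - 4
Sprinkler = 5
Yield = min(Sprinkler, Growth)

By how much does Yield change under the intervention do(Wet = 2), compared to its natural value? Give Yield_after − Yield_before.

3

Under do(Wet=2), the mechanism Wet = 1 if Sprinkler >= 0 else 6 is discarded; Wet is fixed at 2.
Growth = 3·Wet - 2·Sprinkler - 4  [with Wet=2, Sprinkler=5]  = -8
Yield = min(Sprinkler, Growth)  [with Sprinkler=5, Growth=-8]  = -8
Without intervention: Wet = 1 if Sprinkler >= 0 else 6  [with Sprinkler=5]  = 1; Growth = 3·Wet - 2·Sprinkler - 4  [with Wet=1, Sprinkler=5]  = -11; Yield = min(Sprinkler, Growth)  [with Sprinkler=5, Growth=-11]  = -11.
Change = -8 − (-11) = 3.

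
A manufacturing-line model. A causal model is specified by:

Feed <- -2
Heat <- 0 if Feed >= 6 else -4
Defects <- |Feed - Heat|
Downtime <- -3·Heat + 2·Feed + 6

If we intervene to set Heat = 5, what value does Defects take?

The intervention breaks the incoming arrows to Heat: Heat <- 0 if Feed >= 6 else -4 no longer applies, and Heat = 5.
Defects = |Feed - Heat|  [with Feed=-2, Heat=5]  = 7

7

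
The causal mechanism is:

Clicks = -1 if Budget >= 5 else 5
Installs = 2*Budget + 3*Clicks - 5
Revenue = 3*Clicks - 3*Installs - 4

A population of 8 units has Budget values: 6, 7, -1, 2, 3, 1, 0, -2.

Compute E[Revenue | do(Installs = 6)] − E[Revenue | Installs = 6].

4.5

The intervention sets Installs=6 in all 8 units regardless of Budget. Recomputing Revenue per unit gives -25, -25, -7, -7, -7, -7, -7, -7; average -11.5.
Observing Installs=6 restricts to units where Installs's equation naturally yields 6: Budget ∈ {7, -2}. In that subpopulation Revenue = -25, -7, mean -16.
Difference = -11.5 − (-16) = 4.5.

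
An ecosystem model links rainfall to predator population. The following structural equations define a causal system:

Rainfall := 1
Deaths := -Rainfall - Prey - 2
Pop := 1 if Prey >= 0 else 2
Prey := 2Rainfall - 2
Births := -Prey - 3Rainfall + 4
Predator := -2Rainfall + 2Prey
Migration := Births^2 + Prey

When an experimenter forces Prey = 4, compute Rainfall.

1

Under do(Prey=4), the mechanism Prey := 2Rainfall - 2 is discarded; Prey is fixed at 4.
Rainfall is not downstream of the intervention, so its value is determined by the original equations.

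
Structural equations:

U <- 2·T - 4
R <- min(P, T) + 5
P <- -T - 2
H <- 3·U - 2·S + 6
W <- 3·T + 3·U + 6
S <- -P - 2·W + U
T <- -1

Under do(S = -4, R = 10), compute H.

Under do(S = -4, R = 10), each intervened variable's structural equation is replaced by its fixed value.
U = 2·T - 4  [with T=-1]  = -6
H = 3·U - 2·S + 6  [with U=-6, S=-4]  = -4

-4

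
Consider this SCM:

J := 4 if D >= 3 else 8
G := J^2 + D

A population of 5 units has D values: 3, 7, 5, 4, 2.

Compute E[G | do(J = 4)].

The intervention sets J=4 in all 5 units regardless of D. Recomputing G per unit gives 19, 23, 21, 20, 18; average 20.2.

20.2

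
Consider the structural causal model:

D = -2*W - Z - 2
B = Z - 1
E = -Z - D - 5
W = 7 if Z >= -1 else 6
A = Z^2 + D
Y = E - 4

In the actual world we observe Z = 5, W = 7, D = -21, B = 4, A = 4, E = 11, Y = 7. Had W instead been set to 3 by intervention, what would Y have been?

Under do(W=3), the mechanism W = 7 if Z >= -1 else 6 is discarded; W is fixed at 3.
D = -2*W - Z - 2  [with W=3, Z=5]  = -13
E = -Z - D - 5  [with Z=5, D=-13]  = 3
Y = E - 4  [with E=3]  = -1

-1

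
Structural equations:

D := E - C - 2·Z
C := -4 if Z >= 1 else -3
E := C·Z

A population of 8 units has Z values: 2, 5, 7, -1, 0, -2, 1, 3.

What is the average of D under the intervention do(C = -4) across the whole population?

The intervention sets C=-4 in all 8 units regardless of Z. Recomputing D per unit gives -8, -26, -38, 10, 4, 16, -2, -14; average -7.25.

-7.25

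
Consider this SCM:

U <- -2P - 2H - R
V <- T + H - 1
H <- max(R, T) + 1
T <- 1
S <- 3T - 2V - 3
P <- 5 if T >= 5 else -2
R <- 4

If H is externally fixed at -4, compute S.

8

The intervention breaks the incoming arrows to H: H <- max(R, T) + 1 no longer applies, and H = -4.
V = T + H - 1  [with T=1, H=-4]  = -4
S = 3T - 2V - 3  [with T=1, V=-4]  = 8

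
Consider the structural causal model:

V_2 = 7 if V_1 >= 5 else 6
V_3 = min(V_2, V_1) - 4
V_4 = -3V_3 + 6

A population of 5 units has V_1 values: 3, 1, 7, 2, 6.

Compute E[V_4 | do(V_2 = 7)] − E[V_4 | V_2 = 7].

Every unit gets V_2=7 under the intervention. V_4 values become 9, 15, -3, 12, 0; E[V_4|do(V_2=7)] = 6.6.
Conditioning on V_2=7 selects the 2 unit(s) with V_1 ∈ {7, 6}. Their V_4 values: -3, 0. Mean = -1.5.
Difference = 6.6 − (-1.5) = 8.1.

8.1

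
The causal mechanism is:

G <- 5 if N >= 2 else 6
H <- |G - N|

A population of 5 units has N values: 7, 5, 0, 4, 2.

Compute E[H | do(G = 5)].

do(G=5) breaks G's dependence on N. With G=5 fixed, H across the units is 2, 0, 5, 1, 3, mean 2.2.

2.2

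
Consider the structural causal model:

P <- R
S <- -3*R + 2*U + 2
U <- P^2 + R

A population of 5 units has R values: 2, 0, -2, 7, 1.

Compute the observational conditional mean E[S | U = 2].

7.5

Conditioning on U=2 selects the 2 unit(s) with R ∈ {-2, 1}. Their S values: 12, 3. Mean = 7.5.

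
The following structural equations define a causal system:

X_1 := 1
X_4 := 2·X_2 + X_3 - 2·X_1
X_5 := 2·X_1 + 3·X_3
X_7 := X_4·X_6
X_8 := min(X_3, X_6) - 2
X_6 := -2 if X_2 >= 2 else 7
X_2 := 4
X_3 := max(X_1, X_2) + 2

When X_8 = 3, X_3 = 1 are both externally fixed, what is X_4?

Under do(X_8 = 3, X_3 = 1), each intervened variable's structural equation is replaced by its fixed value.
X_4 = 2·X_2 + X_3 - 2·X_1  [with X_2=4, X_3=1, X_1=1]  = 7

7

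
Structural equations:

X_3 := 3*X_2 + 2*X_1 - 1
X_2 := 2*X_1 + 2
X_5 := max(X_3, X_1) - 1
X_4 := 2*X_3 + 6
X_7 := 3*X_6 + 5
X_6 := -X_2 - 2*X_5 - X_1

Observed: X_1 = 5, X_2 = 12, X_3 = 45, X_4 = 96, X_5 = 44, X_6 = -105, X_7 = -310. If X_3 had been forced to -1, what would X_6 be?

-25

The intervention breaks the incoming arrows to X_3: X_3 := 3*X_2 + 2*X_1 - 1 no longer applies, and X_3 = -1.
X_2 = 2*X_1 + 2  [with X_1=5]  = 12
X_5 = max(X_3, X_1) - 1  [with X_3=-1, X_1=5]  = 4
X_6 = -X_2 - 2*X_5 - X_1  [with X_2=12, X_5=4, X_1=5]  = -25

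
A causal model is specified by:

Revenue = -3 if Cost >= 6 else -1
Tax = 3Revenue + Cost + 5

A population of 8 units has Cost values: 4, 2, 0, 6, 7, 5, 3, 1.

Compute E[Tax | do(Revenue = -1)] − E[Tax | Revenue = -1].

1

The intervention sets Revenue=-1 in all 8 units regardless of Cost. Recomputing Tax per unit gives 6, 4, 2, 8, 9, 7, 5, 3; average 5.5.
Observing Revenue=-1 restricts to units where Revenue's equation naturally yields -1: Cost ∈ {4, 2, 0, 5, 3, 1}. In that subpopulation Tax = 6, 4, 2, 7, 5, 3, mean 4.5.
Difference = 5.5 − 4.5 = 1.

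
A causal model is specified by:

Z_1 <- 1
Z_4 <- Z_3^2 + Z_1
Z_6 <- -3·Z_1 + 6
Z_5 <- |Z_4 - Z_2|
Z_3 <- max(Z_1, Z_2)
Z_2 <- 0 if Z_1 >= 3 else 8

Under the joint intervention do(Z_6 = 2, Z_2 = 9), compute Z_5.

The joint intervention fixes Z_6 = 2, Z_2 = 9, removing each variable's own equation.
Z_3 = max(Z_1, Z_2)  [with Z_1=1, Z_2=9]  = 9
Z_4 = Z_3^2 + Z_1  [with Z_3=9, Z_1=1]  = 82
Z_5 = |Z_4 - Z_2|  [with Z_4=82, Z_2=9]  = 73

73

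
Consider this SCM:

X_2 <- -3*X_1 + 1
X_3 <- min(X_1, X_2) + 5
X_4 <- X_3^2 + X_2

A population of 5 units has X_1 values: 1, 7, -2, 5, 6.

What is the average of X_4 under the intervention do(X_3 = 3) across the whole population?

-0.2

The intervention sets X_3=3 in all 5 units regardless of X_1. Recomputing X_4 per unit gives 7, -11, 16, -5, -8; average -0.2.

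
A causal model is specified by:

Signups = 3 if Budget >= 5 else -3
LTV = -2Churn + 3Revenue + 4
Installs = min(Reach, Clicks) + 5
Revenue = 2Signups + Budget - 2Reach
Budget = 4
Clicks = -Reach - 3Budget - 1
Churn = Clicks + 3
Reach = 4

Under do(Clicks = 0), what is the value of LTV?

The intervention breaks the incoming arrows to Clicks: Clicks = -Reach - 3Budget - 1 no longer applies, and Clicks = 0.
Signups = 3 if Budget >= 5 else -3  [with Budget=4]  = -3
Churn = Clicks + 3  [with Clicks=0]  = 3
Revenue = 2Signups + Budget - 2Reach  [with Signups=-3, Budget=4, Reach=4]  = -10
LTV = -2Churn + 3Revenue + 4  [with Churn=3, Revenue=-10]  = -32

-32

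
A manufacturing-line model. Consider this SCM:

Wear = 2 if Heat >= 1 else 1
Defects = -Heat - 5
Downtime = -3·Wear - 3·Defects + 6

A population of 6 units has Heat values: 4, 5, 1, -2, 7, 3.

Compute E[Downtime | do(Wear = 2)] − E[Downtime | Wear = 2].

-3

do(Wear=2) breaks Wear's dependence on Heat. With Wear=2 fixed, Downtime across the units is 27, 30, 18, 9, 36, 24, mean 24.
E[Downtime|Wear=2] averages over only the 5 units with Wear=2 (Heat = 4, 5, 1, 7, 3): Downtime = 27, 30, 18, 36, 24, mean 27.
Difference = 24 − 27 = -3.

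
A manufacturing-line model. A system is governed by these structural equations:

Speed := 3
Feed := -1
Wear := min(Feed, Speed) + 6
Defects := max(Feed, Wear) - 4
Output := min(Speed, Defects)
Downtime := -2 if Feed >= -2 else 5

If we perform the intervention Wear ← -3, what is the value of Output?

-5

do(Wear=-3) replaces the equation Wear := min(Feed, Speed) + 6 with the constant Wear = -3.
Defects = max(Feed, Wear) - 4  [with Feed=-1, Wear=-3]  = -5
Output = min(Speed, Defects)  [with Speed=3, Defects=-5]  = -5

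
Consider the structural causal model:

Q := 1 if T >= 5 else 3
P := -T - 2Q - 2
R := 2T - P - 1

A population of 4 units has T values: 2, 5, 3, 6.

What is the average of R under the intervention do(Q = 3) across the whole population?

Every unit gets Q=3 under the intervention. R values become 13, 22, 16, 25; E[R|do(Q=3)] = 19.

19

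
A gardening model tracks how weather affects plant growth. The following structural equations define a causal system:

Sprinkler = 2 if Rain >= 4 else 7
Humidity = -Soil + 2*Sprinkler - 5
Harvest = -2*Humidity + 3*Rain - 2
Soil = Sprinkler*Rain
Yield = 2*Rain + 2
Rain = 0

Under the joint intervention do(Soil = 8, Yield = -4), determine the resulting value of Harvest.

-4

Setting Soil = 8, Yield = -4 by intervention discards those variables' equations.
Sprinkler = 2 if Rain >= 4 else 7  [with Rain=0]  = 7
Humidity = -Soil + 2*Sprinkler - 5  [with Soil=8, Sprinkler=7]  = 1
Harvest = -2*Humidity + 3*Rain - 2  [with Humidity=1, Rain=0]  = -4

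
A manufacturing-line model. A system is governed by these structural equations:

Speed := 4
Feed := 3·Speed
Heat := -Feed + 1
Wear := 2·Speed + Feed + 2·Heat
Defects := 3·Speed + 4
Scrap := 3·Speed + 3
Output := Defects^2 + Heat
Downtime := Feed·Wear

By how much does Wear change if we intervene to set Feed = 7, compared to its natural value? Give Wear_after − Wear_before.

Under do(Feed=7), the mechanism Feed := 3·Speed is discarded; Feed is fixed at 7.
Heat = -Feed + 1  [with Feed=7]  = -6
Wear = 2·Speed + Feed + 2·Heat  [with Speed=4, Feed=7, Heat=-6]  = 3
Without intervention: Feed = 3·Speed  [with Speed=4]  = 12; Heat = -Feed + 1  [with Feed=12]  = -11; Wear = 2·Speed + Feed + 2·Heat  [with Speed=4, Feed=12, Heat=-11]  = -2.
Change = 3 − (-2) = 5.

5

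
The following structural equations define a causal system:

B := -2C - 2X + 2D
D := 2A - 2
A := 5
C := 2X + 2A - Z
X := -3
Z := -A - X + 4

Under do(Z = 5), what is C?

-1

do(Z=5) replaces the equation Z := -A - X + 4 with the constant Z = 5.
C = 2X + 2A - Z  [with X=-3, A=5, Z=5]  = -1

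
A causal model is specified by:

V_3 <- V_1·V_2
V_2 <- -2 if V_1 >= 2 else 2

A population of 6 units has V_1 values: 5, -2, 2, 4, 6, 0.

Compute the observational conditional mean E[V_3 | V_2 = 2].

-2

E[V_3|V_2=2] averages over only the 2 units with V_2=2 (V_1 = -2, 0): V_3 = -4, 0, mean -2.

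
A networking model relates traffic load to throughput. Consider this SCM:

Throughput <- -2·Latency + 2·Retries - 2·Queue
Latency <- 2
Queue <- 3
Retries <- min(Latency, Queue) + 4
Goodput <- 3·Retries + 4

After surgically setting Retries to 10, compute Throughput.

The intervention breaks the incoming arrows to Retries: Retries <- min(Latency, Queue) + 4 no longer applies, and Retries = 10.
Throughput = -2·Latency + 2·Retries - 2·Queue  [with Latency=2, Retries=10, Queue=3]  = 10

10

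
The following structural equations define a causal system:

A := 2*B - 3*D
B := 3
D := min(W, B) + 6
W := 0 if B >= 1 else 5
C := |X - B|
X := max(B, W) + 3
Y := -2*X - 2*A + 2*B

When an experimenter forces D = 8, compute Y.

30

The intervention breaks the incoming arrows to D: D := min(W, B) + 6 no longer applies, and D = 8.
W = 0 if B >= 1 else 5  [with B=3]  = 0
A = 2*B - 3*D  [with B=3, D=8]  = -18
X = max(B, W) + 3  [with B=3, W=0]  = 6
Y = -2*X - 2*A + 2*B  [with X=6, A=-18, B=3]  = 30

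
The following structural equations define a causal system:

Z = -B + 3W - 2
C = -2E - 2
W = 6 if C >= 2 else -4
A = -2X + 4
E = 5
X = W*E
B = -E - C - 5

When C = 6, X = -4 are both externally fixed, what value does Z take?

The joint intervention fixes C = 6, X = -4, removing each variable's own equation.
B = -E - C - 5  [with E=5, C=6]  = -16
W = 6 if C >= 2 else -4  [with C=6]  = 6
Z = -B + 3W - 2  [with B=-16, W=6]  = 32

32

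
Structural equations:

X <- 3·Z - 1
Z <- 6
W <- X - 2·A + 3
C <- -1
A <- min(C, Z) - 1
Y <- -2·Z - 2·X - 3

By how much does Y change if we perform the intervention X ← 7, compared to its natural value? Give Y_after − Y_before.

20

do(X=7) replaces the equation X <- 3·Z - 1 with the constant X = 7.
Y = -2·Z - 2·X - 3  [with Z=6, X=7]  = -29
Without intervention: X = 3·Z - 1  [with Z=6]  = 17; Y = -2·Z - 2·X - 3  [with Z=6, X=17]  = -49.
Change = -29 − (-49) = 20.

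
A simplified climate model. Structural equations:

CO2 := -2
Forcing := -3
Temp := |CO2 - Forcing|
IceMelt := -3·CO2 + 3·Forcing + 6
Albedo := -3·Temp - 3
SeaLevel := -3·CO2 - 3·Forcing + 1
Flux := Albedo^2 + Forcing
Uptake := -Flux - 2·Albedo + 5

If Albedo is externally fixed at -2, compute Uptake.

do(Albedo=-2) replaces the equation Albedo := -3·Temp - 3 with the constant Albedo = -2.
Flux = Albedo^2 + Forcing  [with Albedo=-2, Forcing=-3]  = 1
Uptake = -Flux - 2·Albedo + 5  [with Flux=1, Albedo=-2]  = 8

8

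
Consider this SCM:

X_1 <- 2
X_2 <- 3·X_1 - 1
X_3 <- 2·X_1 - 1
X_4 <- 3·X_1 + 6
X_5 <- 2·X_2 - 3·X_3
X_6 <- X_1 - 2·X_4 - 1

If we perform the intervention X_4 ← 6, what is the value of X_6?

Under do(X_4=6), the mechanism X_4 <- 3·X_1 + 6 is discarded; X_4 is fixed at 6.
X_6 = X_1 - 2·X_4 - 1  [with X_1=2, X_4=6]  = -11

-11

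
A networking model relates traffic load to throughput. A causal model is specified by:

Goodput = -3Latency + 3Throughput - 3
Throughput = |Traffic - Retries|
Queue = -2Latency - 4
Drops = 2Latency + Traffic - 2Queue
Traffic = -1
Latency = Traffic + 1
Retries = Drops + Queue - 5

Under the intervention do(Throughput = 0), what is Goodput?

-3

Intervening sets Throughput = 0 and removes its equation (Throughput = |Traffic - Retries|).
Latency = Traffic + 1  [with Traffic=-1]  = 0
Goodput = -3Latency + 3Throughput - 3  [with Latency=0, Throughput=0]  = -3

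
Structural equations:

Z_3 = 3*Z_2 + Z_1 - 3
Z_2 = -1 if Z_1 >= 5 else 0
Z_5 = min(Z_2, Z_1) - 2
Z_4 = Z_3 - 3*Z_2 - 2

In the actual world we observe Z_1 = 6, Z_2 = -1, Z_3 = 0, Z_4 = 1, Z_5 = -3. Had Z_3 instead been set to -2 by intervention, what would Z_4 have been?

The intervention breaks the incoming arrows to Z_3: Z_3 = 3*Z_2 + Z_1 - 3 no longer applies, and Z_3 = -2.
Z_2 = -1 if Z_1 >= 5 else 0  [with Z_1=6]  = -1
Z_4 = Z_3 - 3*Z_2 - 2  [with Z_3=-2, Z_2=-1]  = -1

-1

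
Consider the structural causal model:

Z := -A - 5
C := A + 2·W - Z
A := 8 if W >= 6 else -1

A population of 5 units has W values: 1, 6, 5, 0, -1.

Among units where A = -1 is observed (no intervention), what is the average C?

5.5

E[C|A=-1] averages over only the 4 units with A=-1 (W = 1, 5, 0, -1): C = 5, 13, 3, 1, mean 5.5.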